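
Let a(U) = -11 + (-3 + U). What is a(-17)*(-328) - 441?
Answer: 9727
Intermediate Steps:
a(U) = -14 + U
a(-17)*(-328) - 441 = (-14 - 17)*(-328) - 441 = -31*(-328) - 441 = 10168 - 441 = 9727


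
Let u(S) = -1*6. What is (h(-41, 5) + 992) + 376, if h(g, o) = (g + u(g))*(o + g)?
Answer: 3060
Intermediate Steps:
u(S) = -6
h(g, o) = (-6 + g)*(g + o) (h(g, o) = (g - 6)*(o + g) = (-6 + g)*(g + o))
(h(-41, 5) + 992) + 376 = (((-41)² - 6*(-41) - 6*5 - 41*5) + 992) + 376 = ((1681 + 246 - 30 - 205) + 992) + 376 = (1692 + 992) + 376 = 2684 + 376 = 3060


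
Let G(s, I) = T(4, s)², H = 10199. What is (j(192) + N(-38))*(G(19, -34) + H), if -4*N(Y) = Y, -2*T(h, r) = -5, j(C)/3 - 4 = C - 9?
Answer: 46576761/8 ≈ 5.8221e+6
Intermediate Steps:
j(C) = -15 + 3*C (j(C) = 12 + 3*(C - 9) = 12 + 3*(-9 + C) = 12 + (-27 + 3*C) = -15 + 3*C)
T(h, r) = 5/2 (T(h, r) = -½*(-5) = 5/2)
N(Y) = -Y/4
G(s, I) = 25/4 (G(s, I) = (5/2)² = 25/4)
(j(192) + N(-38))*(G(19, -34) + H) = ((-15 + 3*192) - ¼*(-38))*(25/4 + 10199) = ((-15 + 576) + 19/2)*(40821/4) = (561 + 19/2)*(40821/4) = (1141/2)*(40821/4) = 46576761/8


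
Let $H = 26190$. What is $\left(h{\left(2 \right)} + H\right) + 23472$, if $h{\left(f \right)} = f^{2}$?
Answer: $49666$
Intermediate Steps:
$\left(h{\left(2 \right)} + H\right) + 23472 = \left(2^{2} + 26190\right) + 23472 = \left(4 + 26190\right) + 23472 = 26194 + 23472 = 49666$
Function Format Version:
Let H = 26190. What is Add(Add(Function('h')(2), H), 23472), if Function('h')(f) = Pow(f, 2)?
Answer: 49666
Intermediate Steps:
Add(Add(Function('h')(2), H), 23472) = Add(Add(Pow(2, 2), 26190), 23472) = Add(Add(4, 26190), 23472) = Add(26194, 23472) = 49666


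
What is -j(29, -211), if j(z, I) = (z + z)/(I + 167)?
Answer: 29/22 ≈ 1.3182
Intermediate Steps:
j(z, I) = 2*z/(167 + I) (j(z, I) = (2*z)/(167 + I) = 2*z/(167 + I))
-j(29, -211) = -2*29/(167 - 211) = -2*29/(-44) = -2*29*(-1)/44 = -1*(-29/22) = 29/22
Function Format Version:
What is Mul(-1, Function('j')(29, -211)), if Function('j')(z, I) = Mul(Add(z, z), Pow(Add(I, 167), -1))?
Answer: Rational(29, 22) ≈ 1.3182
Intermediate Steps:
Function('j')(z, I) = Mul(2, z, Pow(Add(167, I), -1)) (Function('j')(z, I) = Mul(Mul(2, z), Pow(Add(167, I), -1)) = Mul(2, z, Pow(Add(167, I), -1)))
Mul(-1, Function('j')(29, -211)) = Mul(-1, Mul(2, 29, Pow(Add(167, -211), -1))) = Mul(-1, Mul(2, 29, Pow(-44, -1))) = Mul(-1, Mul(2, 29, Rational(-1, 44))) = Mul(-1, Rational(-29, 22)) = Rational(29, 22)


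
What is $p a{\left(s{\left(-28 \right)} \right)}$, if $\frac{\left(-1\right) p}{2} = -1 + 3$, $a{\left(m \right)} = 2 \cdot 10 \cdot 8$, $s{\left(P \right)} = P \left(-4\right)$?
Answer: $-640$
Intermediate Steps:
$s{\left(P \right)} = - 4 P$
$a{\left(m \right)} = 160$ ($a{\left(m \right)} = 20 \cdot 8 = 160$)
$p = -4$ ($p = - 2 \left(-1 + 3\right) = \left(-2\right) 2 = -4$)
$p a{\left(s{\left(-28 \right)} \right)} = \left(-4\right) 160 = -640$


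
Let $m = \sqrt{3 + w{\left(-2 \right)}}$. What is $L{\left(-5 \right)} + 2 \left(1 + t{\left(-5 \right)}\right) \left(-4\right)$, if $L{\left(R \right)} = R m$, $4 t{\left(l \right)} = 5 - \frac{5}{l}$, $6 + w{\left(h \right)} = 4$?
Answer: $-25$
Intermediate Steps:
$w{\left(h \right)} = -2$ ($w{\left(h \right)} = -6 + 4 = -2$)
$m = 1$ ($m = \sqrt{3 - 2} = \sqrt{1} = 1$)
$t{\left(l \right)} = \frac{5}{4} - \frac{5}{4 l}$ ($t{\left(l \right)} = \frac{5 - \frac{5}{l}}{4} = \frac{5}{4} - \frac{5}{4 l}$)
$L{\left(R \right)} = R$ ($L{\left(R \right)} = R 1 = R$)
$L{\left(-5 \right)} + 2 \left(1 + t{\left(-5 \right)}\right) \left(-4\right) = -5 + 2 \left(1 + \frac{5 \left(-1 - 5\right)}{4 \left(-5\right)}\right) \left(-4\right) = -5 + 2 \left(1 + \frac{5}{4} \left(- \frac{1}{5}\right) \left(-6\right)\right) \left(-4\right) = -5 + 2 \left(1 + \frac{3}{2}\right) \left(-4\right) = -5 + 2 \cdot \frac{5}{2} \left(-4\right) = -5 + 2 \left(-10\right) = -5 - 20 = -25$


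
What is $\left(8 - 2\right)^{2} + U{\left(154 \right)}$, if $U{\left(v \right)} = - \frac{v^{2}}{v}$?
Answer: $-118$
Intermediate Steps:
$U{\left(v \right)} = - v$
$\left(8 - 2\right)^{2} + U{\left(154 \right)} = \left(8 - 2\right)^{2} - 154 = 6^{2} - 154 = 36 - 154 = -118$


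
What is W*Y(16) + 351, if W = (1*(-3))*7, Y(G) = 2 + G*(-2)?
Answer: 981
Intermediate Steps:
Y(G) = 2 - 2*G
W = -21 (W = -3*7 = -21)
W*Y(16) + 351 = -21*(2 - 2*16) + 351 = -21*(2 - 32) + 351 = -21*(-30) + 351 = 630 + 351 = 981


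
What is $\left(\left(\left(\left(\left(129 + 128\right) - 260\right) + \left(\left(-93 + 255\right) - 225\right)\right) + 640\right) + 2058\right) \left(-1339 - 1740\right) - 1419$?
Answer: $-8105347$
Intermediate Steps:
$\left(\left(\left(\left(\left(129 + 128\right) - 260\right) + \left(\left(-93 + 255\right) - 225\right)\right) + 640\right) + 2058\right) \left(-1339 - 1740\right) - 1419 = \left(\left(\left(\left(257 - 260\right) + \left(162 - 225\right)\right) + 640\right) + 2058\right) \left(-3079\right) - 1419 = \left(\left(\left(-3 - 63\right) + 640\right) + 2058\right) \left(-3079\right) - 1419 = \left(\left(-66 + 640\right) + 2058\right) \left(-3079\right) - 1419 = \left(574 + 2058\right) \left(-3079\right) - 1419 = 2632 \left(-3079\right) - 1419 = -8103928 - 1419 = -8105347$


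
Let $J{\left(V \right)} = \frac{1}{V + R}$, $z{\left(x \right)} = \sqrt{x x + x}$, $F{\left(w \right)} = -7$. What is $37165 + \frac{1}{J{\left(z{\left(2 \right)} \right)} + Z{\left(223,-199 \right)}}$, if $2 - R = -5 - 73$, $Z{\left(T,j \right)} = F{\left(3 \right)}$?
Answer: $\frac{11602385177}{312187} + \frac{\sqrt{6}}{312187} \approx 37165.0$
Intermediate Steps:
$Z{\left(T,j \right)} = -7$
$z{\left(x \right)} = \sqrt{x + x^{2}}$ ($z{\left(x \right)} = \sqrt{x^{2} + x} = \sqrt{x + x^{2}}$)
$R = 80$ ($R = 2 - \left(-5 - 73\right) = 2 - -78 = 2 + 78 = 80$)
$J{\left(V \right)} = \frac{1}{80 + V}$ ($J{\left(V \right)} = \frac{1}{V + 80} = \frac{1}{80 + V}$)
$37165 + \frac{1}{J{\left(z{\left(2 \right)} \right)} + Z{\left(223,-199 \right)}} = 37165 + \frac{1}{\frac{1}{80 + \sqrt{2 \left(1 + 2\right)}} - 7} = 37165 + \frac{1}{\frac{1}{80 + \sqrt{2 \cdot 3}} - 7} = 37165 + \frac{1}{\frac{1}{80 + \sqrt{6}} - 7} = 37165 + \frac{1}{-7 + \frac{1}{80 + \sqrt{6}}}$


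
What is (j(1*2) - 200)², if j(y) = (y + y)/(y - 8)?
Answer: 362404/9 ≈ 40267.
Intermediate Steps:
j(y) = 2*y/(-8 + y) (j(y) = (2*y)/(-8 + y) = 2*y/(-8 + y))
(j(1*2) - 200)² = (2*(1*2)/(-8 + 1*2) - 200)² = (2*2/(-8 + 2) - 200)² = (2*2/(-6) - 200)² = (2*2*(-⅙) - 200)² = (-⅔ - 200)² = (-602/3)² = 362404/9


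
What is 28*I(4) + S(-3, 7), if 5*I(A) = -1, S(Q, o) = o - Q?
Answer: 22/5 ≈ 4.4000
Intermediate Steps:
I(A) = -1/5 (I(A) = (1/5)*(-1) = -1/5)
28*I(4) + S(-3, 7) = 28*(-1/5) + (7 - 1*(-3)) = -28/5 + (7 + 3) = -28/5 + 10 = 22/5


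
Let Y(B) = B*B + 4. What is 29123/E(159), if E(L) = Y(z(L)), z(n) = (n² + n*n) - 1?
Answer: 29123/2556414725 ≈ 1.1392e-5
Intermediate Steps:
z(n) = -1 + 2*n² (z(n) = (n² + n²) - 1 = 2*n² - 1 = -1 + 2*n²)
Y(B) = 4 + B² (Y(B) = B² + 4 = 4 + B²)
E(L) = 4 + (-1 + 2*L²)²
29123/E(159) = 29123/(4 + (-1 + 2*159²)²) = 29123/(4 + (-1 + 2*25281)²) = 29123/(4 + (-1 + 50562)²) = 29123/(4 + 50561²) = 29123/(4 + 2556414721) = 29123/2556414725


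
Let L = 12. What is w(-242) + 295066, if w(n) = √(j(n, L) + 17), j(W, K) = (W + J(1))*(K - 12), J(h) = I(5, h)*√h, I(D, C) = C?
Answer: 295066 + √17 ≈ 2.9507e+5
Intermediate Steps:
J(h) = h^(3/2) (J(h) = h*√h = h^(3/2))
j(W, K) = (1 + W)*(-12 + K) (j(W, K) = (W + 1^(3/2))*(K - 12) = (W + 1)*(-12 + K) = (1 + W)*(-12 + K))
w(n) = √17 (w(n) = √((-12 + 12 - 12*n + 12*n) + 17) = √(0 + 17) = √17)
w(-242) + 295066 = √17 + 295066 = 295066 + √17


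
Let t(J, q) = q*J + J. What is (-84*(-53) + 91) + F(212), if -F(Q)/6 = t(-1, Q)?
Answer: 5821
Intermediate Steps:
t(J, q) = J + J*q (t(J, q) = J*q + J = J + J*q)
F(Q) = 6 + 6*Q (F(Q) = -(-6)*(1 + Q) = -6*(-1 - Q) = 6 + 6*Q)
(-84*(-53) + 91) + F(212) = (-84*(-53) + 91) + (6 + 6*212) = (4452 + 91) + (6 + 1272) = 4543 + 1278 = 5821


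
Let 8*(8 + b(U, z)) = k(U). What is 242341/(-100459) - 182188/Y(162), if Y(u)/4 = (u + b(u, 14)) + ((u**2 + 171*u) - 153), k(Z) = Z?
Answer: -70616333621/21685983871 ≈ -3.2563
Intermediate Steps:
b(U, z) = -8 + U/8
Y(u) = -644 + 4*u**2 + 1377*u/2 (Y(u) = 4*((u + (-8 + u/8)) + ((u**2 + 171*u) - 153)) = 4*((-8 + 9*u/8) + (-153 + u**2 + 171*u)) = 4*(-161 + u**2 + 1377*u/8) = -644 + 4*u**2 + 1377*u/2)
242341/(-100459) - 182188/Y(162) = 242341/(-100459) - 182188/(-644 + 4*162**2 + (1377/2)*162) = 242341*(-1/100459) - 182188/(-644 + 4*26244 + 111537) = -242341/100459 - 182188/(-644 + 104976 + 111537) = -242341/100459 - 182188/215869 = -70616333621/21685983871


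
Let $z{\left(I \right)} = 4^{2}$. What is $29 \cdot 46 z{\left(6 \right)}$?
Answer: $21344$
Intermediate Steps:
$z{\left(I \right)} = 16$
$29 \cdot 46 z{\left(6 \right)} = 29 \cdot 46 \cdot 16 = 1334 \cdot 16 = 21344$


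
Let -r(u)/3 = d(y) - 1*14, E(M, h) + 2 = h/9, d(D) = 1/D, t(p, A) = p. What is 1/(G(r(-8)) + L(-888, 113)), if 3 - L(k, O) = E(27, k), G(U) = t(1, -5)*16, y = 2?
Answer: 3/359 ≈ 0.0083565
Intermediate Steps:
E(M, h) = -2 + h/9
r(u) = 81/2 (r(u) = -3*(1/2 - 1*14) = -3*(1/2 - 14) = -3*(-27/2) = 81/2)
G(U) = 16 (G(U) = 1*16 = 16)
L(k, O) = 5 - k/9 (L(k, O) = 3 - (-2 + k/9) = 3 + (2 - k/9) = 5 - k/9)
1/(G(r(-8)) + L(-888, 113)) = 1/(16 + (5 - 1/9*(-888))) = 1/(16 + (5 + 296/3)) = 1/(16 + 311/3) = 1/(359/3) = 3/359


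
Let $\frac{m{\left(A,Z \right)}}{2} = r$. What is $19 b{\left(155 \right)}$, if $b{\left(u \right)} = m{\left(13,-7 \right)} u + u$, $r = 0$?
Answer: $2945$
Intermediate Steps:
$m{\left(A,Z \right)} = 0$ ($m{\left(A,Z \right)} = 2 \cdot 0 = 0$)
$b{\left(u \right)} = u$ ($b{\left(u \right)} = 0 u + u = 0 + u = u$)
$19 b{\left(155 \right)} = 19 \cdot 155 = 2945$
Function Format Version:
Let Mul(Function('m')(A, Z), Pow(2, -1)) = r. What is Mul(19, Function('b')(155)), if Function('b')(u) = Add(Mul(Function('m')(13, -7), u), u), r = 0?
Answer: 2945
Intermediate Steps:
Function('m')(A, Z) = 0 (Function('m')(A, Z) = Mul(2, 0) = 0)
Function('b')(u) = u (Function('b')(u) = Add(Mul(0, u), u) = Add(0, u) = u)
Mul(19, Function('b')(155)) = Mul(19, 155) = 2945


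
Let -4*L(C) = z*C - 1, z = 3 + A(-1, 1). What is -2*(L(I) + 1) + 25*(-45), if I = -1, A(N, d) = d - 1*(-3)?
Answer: -1131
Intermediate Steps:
A(N, d) = 3 + d (A(N, d) = d + 3 = 3 + d)
z = 7 (z = 3 + (3 + 1) = 3 + 4 = 7)
L(C) = ¼ - 7*C/4 (L(C) = -(7*C - 1)/4 = -(-1 + 7*C)/4 = ¼ - 7*C/4)
-2*(L(I) + 1) + 25*(-45) = -2*((¼ - 7/4*(-1)) + 1) + 25*(-45) = -2*((¼ + 7/4) + 1) - 1125 = -2*(2 + 1) - 1125 = -2*3 - 1125 = -6 - 1125 = -1131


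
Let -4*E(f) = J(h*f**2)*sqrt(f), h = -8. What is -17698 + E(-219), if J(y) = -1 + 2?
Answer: -17698 - I*sqrt(219)/4 ≈ -17698.0 - 3.6997*I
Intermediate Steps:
J(y) = 1
E(f) = -sqrt(f)/4
-17698 + E(-219) = -17698 - I*sqrt(219)/4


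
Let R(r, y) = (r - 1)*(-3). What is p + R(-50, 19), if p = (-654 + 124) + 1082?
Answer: 705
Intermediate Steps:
R(r, y) = 3 - 3*r (R(r, y) = (-1 + r)*(-3) = 3 - 3*r)
p = 552 (p = -530 + 1082 = 552)
p + R(-50, 19) = 552 + (3 - 3*(-50)) = 552 + (3 + 150) = 552 + 153 = 705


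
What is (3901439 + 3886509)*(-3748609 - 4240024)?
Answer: -62215058395084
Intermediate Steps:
(3901439 + 3886509)*(-3748609 - 4240024) = 7787948*(-7988633) = -62215058395084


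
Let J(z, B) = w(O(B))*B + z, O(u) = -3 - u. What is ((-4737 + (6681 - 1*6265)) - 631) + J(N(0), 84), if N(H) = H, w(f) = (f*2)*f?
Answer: 1266640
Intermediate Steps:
w(f) = 2*f**2 (w(f) = (2*f)*f = 2*f**2)
J(z, B) = z + 2*B*(-3 - B)**2 (J(z, B) = (2*(-3 - B)**2)*B + z = 2*B*(-3 - B)**2 + z = z + 2*B*(-3 - B)**2)
((-4737 + (6681 - 1*6265)) - 631) + J(N(0), 84) = ((-4737 + (6681 - 1*6265)) - 631) + (0 + 2*84*(3 + 84)**2) = ((-4737 + (6681 - 6265)) - 631) + (0 + 2*84*87**2) = ((-4737 + 416) - 631) + (0 + 2*84*7569) = (-4321 - 631) + (0 + 1271592) = -4952 + 1271592 = 1266640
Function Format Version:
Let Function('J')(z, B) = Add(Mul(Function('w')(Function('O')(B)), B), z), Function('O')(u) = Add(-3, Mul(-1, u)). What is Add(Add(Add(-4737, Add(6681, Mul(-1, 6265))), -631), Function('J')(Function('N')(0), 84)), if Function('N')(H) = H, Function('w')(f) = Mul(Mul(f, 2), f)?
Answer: 1266640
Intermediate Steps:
Function('w')(f) = Mul(2, Pow(f, 2)) (Function('w')(f) = Mul(Mul(2, f), f) = Mul(2, Pow(f, 2)))
Function('J')(z, B) = Add(z, Mul(2, B, Pow(Add(-3, Mul(-1, B)), 2))) (Function('J')(z, B) = Add(Mul(Mul(2, Pow(Add(-3, Mul(-1, B)), 2)), B), z) = Add(Mul(2, B, Pow(Add(-3, Mul(-1, B)), 2)), z) = Add(z, Mul(2, B, Pow(Add(-3, Mul(-1, B)), 2))))
Add(Add(Add(-4737, Add(6681, Mul(-1, 6265))), -631), Function('J')(Function('N')(0), 84)) = Add(Add(Add(-4737, Add(6681, Mul(-1, 6265))), -631), Add(0, Mul(2, 84, Pow(Add(3, 84), 2)))) = Add(Add(Add(-4737, Add(6681, -6265)), -631), Add(0, Mul(2, 84, Pow(87, 2)))) = Add(Add(Add(-4737, 416), -631), Add(0, Mul(2, 84, 7569))) = Add(Add(-4321, -631), Add(0, 1271592)) = Add(-4952, 1271592) = 1266640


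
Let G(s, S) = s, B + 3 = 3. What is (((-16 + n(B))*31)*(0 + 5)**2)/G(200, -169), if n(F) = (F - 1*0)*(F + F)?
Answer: -62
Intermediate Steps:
B = 0 (B = -3 + 3 = 0)
n(F) = 2*F**2 (n(F) = (F + 0)*(2*F) = F*(2*F) = 2*F**2)
(((-16 + n(B))*31)*(0 + 5)**2)/G(200, -169) = (((-16 + 2*0**2)*31)*(0 + 5)**2)/200 = (((-16 + 2*0)*31)*5**2)*(1/200) = (((-16 + 0)*31)*25)*(1/200) = (-16*31*25)*(1/200) = -496*25*(1/200) = -12400*1/200 = -62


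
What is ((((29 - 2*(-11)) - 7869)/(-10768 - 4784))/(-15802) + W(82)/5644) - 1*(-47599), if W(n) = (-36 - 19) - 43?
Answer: 2750880586889435/57792844224 ≈ 47599.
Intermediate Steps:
W(n) = -98 (W(n) = -55 - 43 = -98)
((((29 - 2*(-11)) - 7869)/(-10768 - 4784))/(-15802) + W(82)/5644) - 1*(-47599) = ((((29 - 2*(-11)) - 7869)/(-10768 - 4784))/(-15802) - 98/5644) - 1*(-47599) = ((((29 + 22) - 7869)/(-15552))*(-1/15802) - 98*1/5644) + 47599 = (((51 - 7869)*(-1/15552))*(-1/15802) - 49/2822) + 47599 = (-7818*(-1/15552)*(-1/15802) - 49/2822) + 47599 = ((1303/2592)*(-1/15802) - 49/2822) + 47599 = (-1303/40958784 - 49/2822) + 47599 = -1005328741/57792844224 + 47599 = 2750880586889435/57792844224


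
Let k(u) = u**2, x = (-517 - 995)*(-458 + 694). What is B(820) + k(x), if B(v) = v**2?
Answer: 127329748624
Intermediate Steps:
x = -356832 (x = -1512*236 = -356832)
B(820) + k(x) = 820**2 + (-356832)**2 = 672400 + 127329076224 = 127329748624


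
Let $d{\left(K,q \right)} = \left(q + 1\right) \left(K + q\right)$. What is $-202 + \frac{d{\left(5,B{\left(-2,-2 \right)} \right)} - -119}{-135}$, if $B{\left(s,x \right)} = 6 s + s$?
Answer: $- \frac{27506}{135} \approx -203.75$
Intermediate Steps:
$B{\left(s,x \right)} = 7 s$
$d{\left(K,q \right)} = \left(1 + q\right) \left(K + q\right)$
$-202 + \frac{d{\left(5,B{\left(-2,-2 \right)} \right)} - -119}{-135} = -202 + \frac{\left(5 + 7 \left(-2\right) + \left(7 \left(-2\right)\right)^{2} + 5 \cdot 7 \left(-2\right)\right) - -119}{-135} = -202 - \frac{\left(5 - 14 + \left(-14\right)^{2} + 5 \left(-14\right)\right) + 119}{135} = -202 - \frac{\left(5 - 14 + 196 - 70\right) + 119}{135} = -202 - \frac{117 + 119}{135} = -202 - \frac{236}{135} = - \frac{27506}{135}$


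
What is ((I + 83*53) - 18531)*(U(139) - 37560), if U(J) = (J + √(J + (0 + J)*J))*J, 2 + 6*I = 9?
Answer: 1546393615/6 - 11785115*√4865/3 ≈ -1.6270e+7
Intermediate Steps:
I = 7/6 (I = -⅓ + (⅙)*9 = -⅓ + 3/2 = 7/6 ≈ 1.1667)
U(J) = J*(J + √(J + J²)) (U(J) = (J + √(J + J*J))*J = (J + √(J + J²))*J = J*(J + √(J + J²)))
((I + 83*53) - 18531)*(U(139) - 37560) = ((7/6 + 83*53) - 18531)*(139*(139 + √(139*(1 + 139))) - 37560) = ((7/6 + 4399) - 18531)*(139*(139 + √(139*140)) - 37560) = (26401/6 - 18531)*(139*(139 + √19460) - 37560) = -84785*(139*(139 + 2*√4865) - 37560)/6 = -84785*((19321 + 278*√4865) - 37560)/6 = -84785*(-18239 + 278*√4865)/6 = 1546393615/6 - 11785115*√4865/3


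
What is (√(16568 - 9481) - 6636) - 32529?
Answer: -39165 + √7087 ≈ -39081.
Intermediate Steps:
(√(16568 - 9481) - 6636) - 32529 = (√7087 - 6636) - 32529 = (-6636 + √7087) - 32529 = -39165 + √7087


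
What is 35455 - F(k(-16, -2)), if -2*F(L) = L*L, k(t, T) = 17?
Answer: 71199/2 ≈ 35600.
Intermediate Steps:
F(L) = -L²/2 (F(L) = -L*L/2 = -L²/2)
35455 - F(k(-16, -2)) = 35455 - (-1)*17²/2 = 35455 - (-1)*289/2 = 35455 - 1*(-289/2) = 35455 + 289/2 = 71199/2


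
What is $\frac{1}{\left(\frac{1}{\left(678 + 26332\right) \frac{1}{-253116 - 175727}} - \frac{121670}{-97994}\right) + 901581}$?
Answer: $\frac{1323408970}{1193141013714449} \approx 1.1092 \cdot 10^{-6}$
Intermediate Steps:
$\frac{1}{\left(\frac{1}{\left(678 + 26332\right) \frac{1}{-253116 - 175727}} - \frac{121670}{-97994}\right) + 901581} = \frac{1}{\left(\frac{1}{27010 \frac{1}{-428843}} - - \frac{60835}{48997}\right) + 901581} = \frac{1}{\left(\frac{1}{27010 \left(- \frac{1}{428843}\right)} + \frac{60835}{48997}\right) + 901581} = \frac{1}{\left(\frac{1}{27010} \left(-428843\right) + \frac{60835}{48997}\right) + 901581} = \frac{1}{\left(- \frac{428843}{27010} + \frac{60835}{48997}\right) + 901581} = \frac{1}{- \frac{19368867121}{1323408970} + 901581} = \frac{1}{\frac{1193141013714449}{1323408970}} = \frac{1323408970}{1193141013714449}$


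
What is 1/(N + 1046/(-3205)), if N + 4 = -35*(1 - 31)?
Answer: 3205/3351384 ≈ 0.00095632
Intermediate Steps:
N = 1046 (N = -4 - 35*(1 - 31) = -4 - 35*(-30) = -4 + 1050 = 1046)
1/(N + 1046/(-3205)) = 1/(1046 + 1046/(-3205)) = 1/(1046 + 1046*(-1/3205)) = 1/(1046 - 1046/3205) = 1/(3351384/3205) = 3205/3351384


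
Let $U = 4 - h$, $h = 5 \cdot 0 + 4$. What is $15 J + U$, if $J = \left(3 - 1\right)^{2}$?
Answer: $60$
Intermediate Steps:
$h = 4$ ($h = 0 + 4 = 4$)
$U = 0$ ($U = 4 - 4 = 0$)
$J = 4$ ($J = 2^{2} = 4$)
$15 J + U = 15 \cdot 4 + 0 = 60 + 0 = 60$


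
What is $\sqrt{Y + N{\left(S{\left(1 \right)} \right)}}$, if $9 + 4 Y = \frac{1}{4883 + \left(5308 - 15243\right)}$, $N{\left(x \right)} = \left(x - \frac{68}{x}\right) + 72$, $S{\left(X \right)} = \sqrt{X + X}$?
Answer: $\frac{\sqrt{1780207341 - 842249232 \sqrt{2}}}{5052} \approx 4.8043$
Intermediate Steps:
$S{\left(X \right)} = \sqrt{2} \sqrt{X}$ ($S{\left(X \right)} = \sqrt{2 X} = \sqrt{2} \sqrt{X}$)
$N{\left(x \right)} = 72 + x - \frac{68}{x}$
$Y = - \frac{45469}{20208}$ ($Y = - \frac{9}{4} + \frac{1}{4 \left(4883 + \left(5308 - 15243\right)\right)} = - \frac{9}{4} + \frac{1}{4 \left(4883 - 9935\right)} = - \frac{9}{4} + \frac{1}{4 \left(-5052\right)} = - \frac{9}{4} + \frac{1}{4} \left(- \frac{1}{5052}\right) = - \frac{9}{4} - \frac{1}{20208} = - \frac{45469}{20208} \approx -2.25$)
$\sqrt{Y + N{\left(S{\left(1 \right)} \right)}} = \sqrt{- \frac{45469}{20208} + \left(72 + \sqrt{2} \sqrt{1} - \frac{68}{\sqrt{2} \sqrt{1}}\right)} = \sqrt{- \frac{45469}{20208} + \left(72 + \sqrt{2} \cdot 1 - \frac{68}{\sqrt{2} \cdot 1}\right)} = \sqrt{- \frac{45469}{20208} + \left(72 + \sqrt{2} - \frac{68}{\sqrt{2}}\right)} = \sqrt{- \frac{45469}{20208} + \left(72 + \sqrt{2} - 68 \frac{\sqrt{2}}{2}\right)} = \sqrt{- \frac{45469}{20208} + \left(72 + \sqrt{2} - 34 \sqrt{2}\right)} = \sqrt{- \frac{45469}{20208} + \left(72 - 33 \sqrt{2}\right)} = \sqrt{\frac{1409507}{20208} - 33 \sqrt{2}}$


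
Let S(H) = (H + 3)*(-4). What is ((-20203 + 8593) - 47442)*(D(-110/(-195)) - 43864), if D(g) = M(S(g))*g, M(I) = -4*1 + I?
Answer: 1313568592672/507 ≈ 2.5909e+9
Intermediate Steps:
S(H) = -12 - 4*H (S(H) = (3 + H)*(-4) = -12 - 4*H)
M(I) = -4 + I
D(g) = g*(-16 - 4*g) (D(g) = (-4 + (-12 - 4*g))*g = (-16 - 4*g)*g = g*(-16 - 4*g))
((-20203 + 8593) - 47442)*(D(-110/(-195)) - 43864) = ((-20203 + 8593) - 47442)*(-4*(-110/(-195))*(4 - 110/(-195)) - 43864) = (-11610 - 47442)*(-4*(-110*(-1/195))*(4 - 110*(-1/195)) - 43864) = -59052*(-4*22/39*(4 + 22/39) - 43864) = -59052*(-4*22/39*178/39 - 43864) = -59052*(-15664/1521 - 43864) = -59052*(-66732808/1521) = 1313568592672/507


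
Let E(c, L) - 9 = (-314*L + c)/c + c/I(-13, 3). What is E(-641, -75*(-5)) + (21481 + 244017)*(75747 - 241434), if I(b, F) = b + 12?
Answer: -28197311992725/641 ≈ -4.3990e+10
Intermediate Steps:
I(b, F) = 12 + b
E(c, L) = 9 - c + (c - 314*L)/c (E(c, L) = 9 + ((-314*L + c)/c + c/(12 - 13)) = 9 + ((c - 314*L)/c + c/(-1)) = 9 + ((c - 314*L)/c + c*(-1)) = 9 + ((c - 314*L)/c - c) = 9 + (-c + (c - 314*L)/c) = 9 - c + (c - 314*L)/c)
E(-641, -75*(-5)) + (21481 + 244017)*(75747 - 241434) = (10 - 1*(-641) - 314*(-75*(-5))/(-641)) + (21481 + 244017)*(75747 - 241434) = (10 + 641 - 314*375*(-1/641)) + 265498*(-165687) = (10 + 641 + 117750/641) - 43989567126 = 535041/641 - 43989567126 = -28197311992725/641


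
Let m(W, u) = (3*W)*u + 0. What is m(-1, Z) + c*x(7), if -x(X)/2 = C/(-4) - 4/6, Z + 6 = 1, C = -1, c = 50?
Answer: 170/3 ≈ 56.667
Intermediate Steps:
Z = -5 (Z = -6 + 1 = -5)
m(W, u) = 3*W*u (m(W, u) = 3*W*u + 0 = 3*W*u)
x(X) = ⅚ (x(X) = -2*(-1/(-4) - 4/6) = -2*(-1*(-¼) - 4*⅙) = -2*(¼ - ⅔) = -2*(-5/12) = ⅚)
m(-1, Z) + c*x(7) = 3*(-1)*(-5) + 50*(⅚) = 15 + 125/3 = 170/3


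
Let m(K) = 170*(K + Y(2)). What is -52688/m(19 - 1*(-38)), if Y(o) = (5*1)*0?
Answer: -26344/4845 ≈ -5.4374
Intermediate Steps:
Y(o) = 0 (Y(o) = 5*0 = 0)
m(K) = 170*K (m(K) = 170*(K + 0) = 170*K)
-52688/m(19 - 1*(-38)) = -52688*1/(170*(19 - 1*(-38))) = -52688*1/(170*(19 + 38)) = -52688/(170*57) = -52688/9690 = -52688*1/9690 = -26344/4845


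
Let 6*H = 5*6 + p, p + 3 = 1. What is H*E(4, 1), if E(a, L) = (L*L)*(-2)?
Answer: -28/3 ≈ -9.3333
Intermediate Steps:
p = -2 (p = -3 + 1 = -2)
E(a, L) = -2*L**2 (E(a, L) = L**2*(-2) = -2*L**2)
H = 14/3 (H = (5*6 - 2)/6 = (30 - 2)/6 = (1/6)*28 = 14/3 ≈ 4.6667)
H*E(4, 1) = 14*(-2*1**2)/3 = 14*(-2*1)/3 = (14/3)*(-2) = -28/3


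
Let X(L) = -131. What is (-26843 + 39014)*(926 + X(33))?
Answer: 9675945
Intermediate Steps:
(-26843 + 39014)*(926 + X(33)) = (-26843 + 39014)*(926 - 131) = 12171*795 = 9675945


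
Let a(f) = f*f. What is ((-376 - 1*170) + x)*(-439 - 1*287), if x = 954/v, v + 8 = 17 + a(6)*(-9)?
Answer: 13950816/35 ≈ 3.9859e+5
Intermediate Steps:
a(f) = f²
v = -315 (v = -8 + (17 + 6²*(-9)) = -8 + (17 + 36*(-9)) = -8 + (17 - 324) = -8 - 307 = -315)
x = -106/35 (x = 954/(-315) = 954*(-1/315) = -106/35 ≈ -3.0286)
((-376 - 1*170) + x)*(-439 - 1*287) = ((-376 - 1*170) - 106/35)*(-439 - 1*287) = ((-376 - 170) - 106/35)*(-439 - 287) = (-546 - 106/35)*(-726) = -19216/35*(-726) = 13950816/35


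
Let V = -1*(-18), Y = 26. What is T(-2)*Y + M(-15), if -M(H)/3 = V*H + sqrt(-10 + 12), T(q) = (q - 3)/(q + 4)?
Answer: 745 - 3*sqrt(2) ≈ 740.76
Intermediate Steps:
T(q) = (-3 + q)/(4 + q)
V = 18
M(H) = -54*H - 3*sqrt(2) (M(H) = -3*(18*H + sqrt(-10 + 12)) = -3*(18*H + sqrt(2)) = -3*(sqrt(2) + 18*H) = -54*H - 3*sqrt(2))
T(-2)*Y + M(-15) = ((-3 - 2)/(4 - 2))*26 + (-54*(-15) - 3*sqrt(2)) = (-5/2)*26 + (810 - 3*sqrt(2)) = ((1/2)*(-5))*26 + (810 - 3*sqrt(2)) = -5/2*26 + (810 - 3*sqrt(2)) = -65 + (810 - 3*sqrt(2)) = 745 - 3*sqrt(2)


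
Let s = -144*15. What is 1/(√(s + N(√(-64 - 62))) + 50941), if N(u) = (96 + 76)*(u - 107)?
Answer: 1/(50941 + √(-20564 + 516*I*√14)) ≈ 1.9628e-5 - 5.531e-8*I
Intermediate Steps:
s = -2160
N(u) = -18404 + 172*u (N(u) = 172*(-107 + u) = -18404 + 172*u)
1/(√(s + N(√(-64 - 62))) + 50941) = 1/(√(-2160 + (-18404 + 172*√(-64 - 62))) + 50941) = 1/(√(-2160 + (-18404 + 172*√(-126))) + 50941) = 1/(√(-2160 + (-18404 + 172*(3*I*√14))) + 50941) = 1/(√(-2160 + (-18404 + 516*I*√14)) + 50941) = 1/(√(-20564 + 516*I*√14) + 50941) = 1/(50941 + √(-20564 + 516*I*√14))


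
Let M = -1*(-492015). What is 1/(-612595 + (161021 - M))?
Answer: -1/943589 ≈ -1.0598e-6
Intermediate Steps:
M = 492015
1/(-612595 + (161021 - M)) = 1/(-612595 + (161021 - 1*492015)) = 1/(-612595 + (161021 - 492015)) = 1/(-612595 - 330994) = 1/(-943589) = -1/943589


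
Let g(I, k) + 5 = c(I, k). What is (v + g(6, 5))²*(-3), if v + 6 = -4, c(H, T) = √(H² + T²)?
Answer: -858 + 90*√61 ≈ -155.08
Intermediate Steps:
g(I, k) = -5 + √(I² + k²)
v = -10 (v = -6 - 4 = -10)
(v + g(6, 5))²*(-3) = (-10 + (-5 + √(6² + 5²)))²*(-3) = (-10 + (-5 + √(36 + 25)))²*(-3) = (-10 + (-5 + √61))²*(-3) = (-15 + √61)²*(-3) = -3*(-15 + √61)²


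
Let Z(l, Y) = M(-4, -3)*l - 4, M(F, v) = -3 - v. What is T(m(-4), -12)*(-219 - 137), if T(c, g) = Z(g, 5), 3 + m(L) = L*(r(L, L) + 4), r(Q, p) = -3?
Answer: 1424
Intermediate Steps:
m(L) = -3 + L (m(L) = -3 + L*(-3 + 4) = -3 + L*1 = -3 + L)
Z(l, Y) = -4 (Z(l, Y) = (-3 - 1*(-3))*l - 4 = (-3 + 3)*l - 4 = 0*l - 4 = 0 - 4 = -4)
T(c, g) = -4
T(m(-4), -12)*(-219 - 137) = -4*(-219 - 137) = -4*(-356) = 1424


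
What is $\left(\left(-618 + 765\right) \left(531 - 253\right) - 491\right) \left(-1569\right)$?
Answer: $-63348375$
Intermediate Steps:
$\left(\left(-618 + 765\right) \left(531 - 253\right) - 491\right) \left(-1569\right) = \left(147 \cdot 278 - 491\right) \left(-1569\right) = \left(40866 - 491\right) \left(-1569\right) = 40375 \left(-1569\right) = -63348375$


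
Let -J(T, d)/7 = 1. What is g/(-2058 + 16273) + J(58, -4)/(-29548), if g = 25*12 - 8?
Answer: 8727521/420024820 ≈ 0.020779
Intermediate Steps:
J(T, d) = -7 (J(T, d) = -7*1 = -7)
g = 292 (g = 300 - 8 = 292)
g/(-2058 + 16273) + J(58, -4)/(-29548) = 292/(-2058 + 16273) - 7/(-29548) = 292/14215 - 7*(-1/29548) = 292*(1/14215) + 7/29548 = 292/14215 + 7/29548 = 8727521/420024820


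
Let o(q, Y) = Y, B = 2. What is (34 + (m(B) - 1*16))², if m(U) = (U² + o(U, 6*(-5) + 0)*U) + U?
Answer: 1296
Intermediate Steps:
m(U) = U² - 29*U (m(U) = (U² + (6*(-5) + 0)*U) + U = (U² + (-30 + 0)*U) + U = (U² - 30*U) + U = U² - 29*U)
(34 + (m(B) - 1*16))² = (34 + (2*(-29 + 2) - 1*16))² = (34 + (2*(-27) - 16))² = (34 + (-54 - 16))² = (34 - 70)² = (-36)² = 1296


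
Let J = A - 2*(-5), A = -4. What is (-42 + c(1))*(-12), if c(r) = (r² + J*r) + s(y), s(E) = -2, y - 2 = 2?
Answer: 444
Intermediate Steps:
y = 4 (y = 2 + 2 = 4)
J = 6 (J = -4 - 2*(-5) = -4 + 10 = 6)
c(r) = -2 + r² + 6*r (c(r) = (r² + 6*r) - 2 = -2 + r² + 6*r)
(-42 + c(1))*(-12) = (-42 + (-2 + 1² + 6*1))*(-12) = (-42 + (-2 + 1 + 6))*(-12) = (-42 + 5)*(-12) = -37*(-12) = 444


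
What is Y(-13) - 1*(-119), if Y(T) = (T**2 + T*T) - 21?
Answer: 436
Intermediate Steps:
Y(T) = -21 + 2*T**2 (Y(T) = (T**2 + T**2) - 21 = 2*T**2 - 21 = -21 + 2*T**2)
Y(-13) - 1*(-119) = (-21 + 2*(-13)**2) - 1*(-119) = (-21 + 2*169) + 119 = (-21 + 338) + 119 = 317 + 119 = 436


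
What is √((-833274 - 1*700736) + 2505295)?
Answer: √971285 ≈ 985.54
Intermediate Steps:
√((-833274 - 1*700736) + 2505295) = √((-833274 - 700736) + 2505295) = √(-1534010 + 2505295) = √971285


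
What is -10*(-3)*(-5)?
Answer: -150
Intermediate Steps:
-10*(-3)*(-5) = 30*(-5) = -150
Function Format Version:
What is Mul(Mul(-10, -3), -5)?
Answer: -150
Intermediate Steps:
Mul(Mul(-10, -3), -5) = Mul(30, -5) = -150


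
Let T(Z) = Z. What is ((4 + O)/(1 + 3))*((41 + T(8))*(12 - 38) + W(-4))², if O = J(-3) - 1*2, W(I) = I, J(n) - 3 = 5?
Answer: 4083210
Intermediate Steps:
J(n) = 8 (J(n) = 3 + 5 = 8)
O = 6 (O = 8 - 1*2 = 8 - 2 = 6)
((4 + O)/(1 + 3))*((41 + T(8))*(12 - 38) + W(-4))² = ((4 + 6)/(1 + 3))*((41 + 8)*(12 - 38) - 4)² = (10/4)*(49*(-26) - 4)² = (10*(¼))*(-1274 - 4)² = (5/2)*(-1278)² = (5/2)*1633284 = 4083210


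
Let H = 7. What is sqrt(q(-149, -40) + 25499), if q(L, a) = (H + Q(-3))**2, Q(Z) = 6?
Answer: 6*sqrt(713) ≈ 160.21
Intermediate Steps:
q(L, a) = 169 (q(L, a) = (7 + 6)**2 = 13**2 = 169)
sqrt(q(-149, -40) + 25499) = sqrt(169 + 25499) = sqrt(25668) = 6*sqrt(713)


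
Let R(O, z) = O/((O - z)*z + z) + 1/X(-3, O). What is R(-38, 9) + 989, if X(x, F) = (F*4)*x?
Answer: 31120853/31464 ≈ 989.09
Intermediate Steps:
X(x, F) = 4*F*x (X(x, F) = (4*F)*x = 4*F*x)
R(O, z) = -1/(12*O) + O/(z + z*(O - z)) (R(O, z) = O/((O - z)*z + z) + 1/(4*O*(-3)) = O/(z*(O - z) + z) + 1/(-12*O) = O/(z + z*(O - z)) + 1*(-1/(12*O)) = O/(z + z*(O - z)) - 1/(12*O) = -1/(12*O) + O/(z + z*(O - z)))
R(-38, 9) + 989 = (1/12)*(9² - 1*9 + 12*(-38)² - 1*(-38)*9)/(-38*9*(1 - 38 - 1*9)) + 989 = (1/12)*(-1/38)*(⅑)*(81 - 9 + 12*1444 + 342)/(1 - 38 - 9) + 989 = (1/12)*(-1/38)*(⅑)*(81 - 9 + 17328 + 342)/(-46) + 989 = (1/12)*(-1/38)*(⅑)*(-1/46)*17742 + 989 = 2957/31464 + 989 = 31120853/31464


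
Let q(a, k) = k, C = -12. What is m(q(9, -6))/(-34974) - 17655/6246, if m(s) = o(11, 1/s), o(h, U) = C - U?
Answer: -205797353/72815868 ≈ -2.8263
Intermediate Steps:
o(h, U) = -12 - U
m(s) = -12 - 1/s
m(q(9, -6))/(-34974) - 17655/6246 = (-12 - 1/(-6))/(-34974) - 17655/6246 = (-12 - 1*(-⅙))*(-1/34974) - 17655*1/6246 = (-12 + ⅙)*(-1/34974) - 5885/2082 = -71/6*(-1/34974) - 5885/2082 = 71/209844 - 5885/2082 = -205797353/72815868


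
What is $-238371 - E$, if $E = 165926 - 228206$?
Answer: $-176091$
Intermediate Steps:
$E = -62280$
$-238371 - E = -238371 - -62280 = -238371 + 62280 = -176091$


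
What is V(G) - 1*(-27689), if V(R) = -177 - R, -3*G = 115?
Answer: 82651/3 ≈ 27550.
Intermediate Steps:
G = -115/3 (G = -⅓*115 = -115/3 ≈ -38.333)
V(G) - 1*(-27689) = (-177 - 1*(-115/3)) - 1*(-27689) = (-177 + 115/3) + 27689 = -416/3 + 27689 = 82651/3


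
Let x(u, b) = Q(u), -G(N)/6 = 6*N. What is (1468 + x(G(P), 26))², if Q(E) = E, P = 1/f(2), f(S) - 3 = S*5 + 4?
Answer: 621006400/289 ≈ 2.1488e+6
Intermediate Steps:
f(S) = 7 + 5*S (f(S) = 3 + (S*5 + 4) = 3 + (5*S + 4) = 3 + (4 + 5*S) = 7 + 5*S)
P = 1/17 (P = 1/(7 + 5*2) = 1/(7 + 10) = 1/17 ≈ 0.058824)
G(N) = -36*N
x(u, b) = u
(1468 + x(G(P), 26))² = (1468 - 36*1/17)² = (1468 - 36/17)² = (24920/17)² = 621006400/289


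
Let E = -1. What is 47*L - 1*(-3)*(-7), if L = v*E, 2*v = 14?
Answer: -350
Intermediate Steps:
v = 7 (v = (½)*14 = 7)
L = -7 (L = 7*(-1) = -7)
47*L - 1*(-3)*(-7) = 47*(-7) - 1*(-3)*(-7) = -329 + 3*(-7) = -329 - 21 = -350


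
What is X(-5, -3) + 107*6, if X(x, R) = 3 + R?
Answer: 642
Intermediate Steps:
X(-5, -3) + 107*6 = (3 - 3) + 107*6 = 0 + 642 = 642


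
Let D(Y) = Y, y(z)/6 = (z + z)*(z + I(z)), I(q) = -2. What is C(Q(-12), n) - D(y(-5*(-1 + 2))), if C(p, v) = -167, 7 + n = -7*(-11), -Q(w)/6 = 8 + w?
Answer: -587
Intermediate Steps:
Q(w) = -48 - 6*w (Q(w) = -6*(8 + w) = -48 - 6*w)
y(z) = 12*z*(-2 + z) (y(z) = 6*((z + z)*(z - 2)) = 6*((2*z)*(-2 + z)) = 6*(2*z*(-2 + z)) = 12*z*(-2 + z))
n = 70 (n = -7 - 7*(-11) = -7 + 77 = 70)
C(Q(-12), n) - D(y(-5*(-1 + 2))) = -167 - 12*(-5*(-1 + 2))*(-2 - 5*(-1 + 2)) = -167 - 12*(-5*1)*(-2 - 5*1) = -167 - 12*(-5)*(-2 - 5) = -167 - 12*(-5)*(-7) = -167 - 1*420 = -167 - 420 = -587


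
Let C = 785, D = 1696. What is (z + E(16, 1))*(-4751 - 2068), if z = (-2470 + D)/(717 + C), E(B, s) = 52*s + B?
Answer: -345593739/751 ≈ -4.6018e+5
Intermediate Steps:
E(B, s) = B + 52*s
z = -387/751 (z = (-2470 + 1696)/(717 + 785) = -774/1502 = -774*1/1502 = -387/751 ≈ -0.51531)
(z + E(16, 1))*(-4751 - 2068) = (-387/751 + (16 + 52*1))*(-4751 - 2068) = (-387/751 + (16 + 52))*(-6819) = (-387/751 + 68)*(-6819) = (50681/751)*(-6819) = -345593739/751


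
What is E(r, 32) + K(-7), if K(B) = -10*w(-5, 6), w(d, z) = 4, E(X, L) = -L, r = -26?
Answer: -72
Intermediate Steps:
K(B) = -40 (K(B) = -10*4 = -40)
E(r, 32) + K(-7) = -1*32 - 40 = -32 - 40 = -72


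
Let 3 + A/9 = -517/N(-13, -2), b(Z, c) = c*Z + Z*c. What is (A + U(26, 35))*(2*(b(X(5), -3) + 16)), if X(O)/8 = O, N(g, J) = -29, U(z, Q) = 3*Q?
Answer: -3097920/29 ≈ -1.0682e+5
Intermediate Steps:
X(O) = 8*O
b(Z, c) = 2*Z*c (b(Z, c) = Z*c + Z*c = 2*Z*c)
A = 3870/29 (A = -27 + 9*(-517/(-29)) = -27 + 9*(-517*(-1/29)) = -27 + 9*(517/29) = -27 + 4653/29 = 3870/29 ≈ 133.45)
(A + U(26, 35))*(2*(b(X(5), -3) + 16)) = (3870/29 + 3*35)*(2*(2*(8*5)*(-3) + 16)) = (3870/29 + 105)*(2*(2*40*(-3) + 16)) = 6915*(2*(-240 + 16))/29 = 6915*(2*(-224))/29 = (6915/29)*(-448) = -3097920/29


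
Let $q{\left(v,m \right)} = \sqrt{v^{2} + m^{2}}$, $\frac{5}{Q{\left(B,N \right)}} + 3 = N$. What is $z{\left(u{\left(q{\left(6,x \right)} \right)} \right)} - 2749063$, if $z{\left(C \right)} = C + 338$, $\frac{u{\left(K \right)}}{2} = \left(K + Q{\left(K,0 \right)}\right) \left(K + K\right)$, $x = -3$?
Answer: $-2748545 - 20 \sqrt{5} \approx -2.7486 \cdot 10^{6}$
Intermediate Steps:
$Q{\left(B,N \right)} = \frac{5}{-3 + N}$
$q{\left(v,m \right)} = \sqrt{m^{2} + v^{2}}$
$u{\left(K \right)} = 4 K \left(- \frac{5}{3} + K\right)$ ($u{\left(K \right)} = 2 \left(K + \frac{5}{-3 + 0}\right) \left(K + K\right) = 2 \left(K + \frac{5}{-3}\right) 2 K = 2 \left(K + 5 \left(- \frac{1}{3}\right)\right) 2 K = 2 \left(K - \frac{5}{3}\right) 2 K = 2 \left(- \frac{5}{3} + K\right) 2 K = 2 \cdot 2 K \left(- \frac{5}{3} + K\right) = 4 K \left(- \frac{5}{3} + K\right)$)
$z{\left(C \right)} = 338 + C$
$z{\left(u{\left(q{\left(6,x \right)} \right)} \right)} - 2749063 = \left(338 + \frac{4 \sqrt{\left(-3\right)^{2} + 6^{2}} \left(-5 + 3 \sqrt{\left(-3\right)^{2} + 6^{2}}\right)}{3}\right) - 2749063 = \left(338 + \frac{4 \sqrt{9 + 36} \left(-5 + 3 \sqrt{9 + 36}\right)}{3}\right) - 2749063 = \left(338 + \frac{4 \sqrt{45} \left(-5 + 3 \sqrt{45}\right)}{3}\right) - 2749063 = \left(338 + \frac{4 \cdot 3 \sqrt{5} \left(-5 + 3 \cdot 3 \sqrt{5}\right)}{3}\right) - 2749063 = \left(338 + \frac{4 \cdot 3 \sqrt{5} \left(-5 + 9 \sqrt{5}\right)}{3}\right) - 2749063 = \left(338 + 4 \sqrt{5} \left(-5 + 9 \sqrt{5}\right)\right) - 2749063 = -2748725 + 4 \sqrt{5} \left(-5 + 9 \sqrt{5}\right)$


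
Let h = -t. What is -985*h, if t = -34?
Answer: -33490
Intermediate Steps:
h = 34 (h = -1*(-34) = 34)
-985*h = -985*34 = -33490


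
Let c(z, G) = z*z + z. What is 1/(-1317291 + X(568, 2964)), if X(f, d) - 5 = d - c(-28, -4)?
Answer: -1/1315078 ≈ -7.6041e-7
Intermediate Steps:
c(z, G) = z + z**2 (c(z, G) = z**2 + z = z + z**2)
X(f, d) = -751 + d (X(f, d) = 5 + (d - (-28)*(1 - 28)) = 5 + (d - (-28)*(-27)) = 5 + (d - 1*756) = 5 + (d - 756) = 5 + (-756 + d) = -751 + d)
1/(-1317291 + X(568, 2964)) = 1/(-1317291 + (-751 + 2964)) = 1/(-1317291 + 2213) = 1/(-1315078) = -1/1315078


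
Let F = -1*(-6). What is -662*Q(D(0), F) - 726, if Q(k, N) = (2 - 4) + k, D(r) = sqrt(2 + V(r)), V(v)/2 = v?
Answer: 598 - 662*sqrt(2) ≈ -338.21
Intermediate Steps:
F = 6
V(v) = 2*v
D(r) = sqrt(2 + 2*r)
Q(k, N) = -2 + k
-662*Q(D(0), F) - 726 = -662*(-2 + sqrt(2 + 2*0)) - 726 = -662*(-2 + sqrt(2 + 0)) - 726 = -662*(-2 + sqrt(2)) - 726 = (1324 - 662*sqrt(2)) - 726 = 598 - 662*sqrt(2)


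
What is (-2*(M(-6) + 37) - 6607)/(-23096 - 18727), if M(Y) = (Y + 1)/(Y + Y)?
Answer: 40091/250938 ≈ 0.15976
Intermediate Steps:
M(Y) = (1 + Y)/(2*Y) (M(Y) = (1 + Y)/((2*Y)) = (1 + Y)*(1/(2*Y)) = (1 + Y)/(2*Y))
(-2*(M(-6) + 37) - 6607)/(-23096 - 18727) = (-2*((½)*(1 - 6)/(-6) + 37) - 6607)/(-23096 - 18727) = (-2*((½)*(-⅙)*(-5) + 37) - 6607)/(-41823) = (-2*(5/12 + 37) - 6607)*(-1/41823) = (-2*449/12 - 6607)*(-1/41823) = (-449/6 - 6607)*(-1/41823) = -40091/6*(-1/41823) = 40091/250938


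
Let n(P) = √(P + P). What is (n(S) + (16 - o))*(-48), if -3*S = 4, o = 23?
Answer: 336 - 32*I*√6 ≈ 336.0 - 78.384*I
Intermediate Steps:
S = -4/3 (S = -⅓*4 = -4/3 ≈ -1.3333)
n(P) = √2*√P (n(P) = √(2*P) = √2*√P)
(n(S) + (16 - o))*(-48) = (√2*√(-4/3) + (16 - 1*23))*(-48) = (√2*(2*I*√3/3) + (16 - 23))*(-48) = (2*I*√6/3 - 7)*(-48) = (-7 + 2*I*√6/3)*(-48) = 336 - 32*I*√6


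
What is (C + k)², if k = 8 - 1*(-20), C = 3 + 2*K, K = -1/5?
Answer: 23409/25 ≈ 936.36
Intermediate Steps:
K = -⅕ (K = -1*⅕ = -⅕ ≈ -0.20000)
C = 13/5 (C = 3 + 2*(-⅕) = 3 - ⅖ = 13/5 ≈ 2.6000)
k = 28 (k = 8 + 20 = 28)
(C + k)² = (13/5 + 28)² = (153/5)² = 23409/25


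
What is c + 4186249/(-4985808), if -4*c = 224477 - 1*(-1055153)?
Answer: -1595001559009/4985808 ≈ -3.1991e+5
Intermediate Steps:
c = -639815/2 (c = -(224477 - 1*(-1055153))/4 = -(224477 + 1055153)/4 = -¼*1279630 = -639815/2 ≈ -3.1991e+5)
c + 4186249/(-4985808) = -639815/2 + 4186249/(-4985808) = -639815/2 + 4186249*(-1/4985808) = -639815/2 - 4186249/4985808 = -1595001559009/4985808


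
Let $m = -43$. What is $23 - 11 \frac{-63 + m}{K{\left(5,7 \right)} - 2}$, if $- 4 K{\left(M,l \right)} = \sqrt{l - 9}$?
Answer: $- \frac{1627}{3} + \frac{212 i \sqrt{2}}{3} \approx -542.33 + 99.938 i$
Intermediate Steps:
$K{\left(M,l \right)} = - \frac{\sqrt{-9 + l}}{4}$ ($K{\left(M,l \right)} = - \frac{\sqrt{l - 9}}{4} = - \frac{\sqrt{-9 + l}}{4}$)
$23 - 11 \frac{-63 + m}{K{\left(5,7 \right)} - 2} = 23 - 11 \frac{-63 - 43}{- \frac{\sqrt{-9 + 7}}{4} - 2} = 23 - 11 \left(- \frac{106}{- \frac{\sqrt{-2}}{4} - 2}\right) = 23 - 11 \left(- \frac{106}{- \frac{i \sqrt{2}}{4} - 2}\right) = 23 - 11 \left(- \frac{106}{-2 - \frac{i \sqrt{2}}{4}}\right) = 23 + \frac{1166}{-2 - \frac{i \sqrt{2}}{4}}$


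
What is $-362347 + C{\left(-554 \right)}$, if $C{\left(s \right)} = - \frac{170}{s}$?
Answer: $- \frac{100370034}{277} \approx -3.6235 \cdot 10^{5}$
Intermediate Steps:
$-362347 + C{\left(-554 \right)} = -362347 - \frac{170}{-554} = -362347 - - \frac{85}{277} = -362347 + \frac{85}{277} = - \frac{100370034}{277}$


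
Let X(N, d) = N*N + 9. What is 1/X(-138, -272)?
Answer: 1/19053 ≈ 5.2485e-5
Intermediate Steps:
X(N, d) = 9 + N² (X(N, d) = N² + 9 = 9 + N²)
1/X(-138, -272) = 1/(9 + (-138)²) = 1/(9 + 19044) = 1/19053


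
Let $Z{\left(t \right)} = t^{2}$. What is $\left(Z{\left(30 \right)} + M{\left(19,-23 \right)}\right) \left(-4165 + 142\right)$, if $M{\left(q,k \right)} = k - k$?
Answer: $-3620700$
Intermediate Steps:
$M{\left(q,k \right)} = 0$
$\left(Z{\left(30 \right)} + M{\left(19,-23 \right)}\right) \left(-4165 + 142\right) = \left(30^{2} + 0\right) \left(-4165 + 142\right) = \left(900 + 0\right) \left(-4023\right) = 900 \left(-4023\right) = -3620700$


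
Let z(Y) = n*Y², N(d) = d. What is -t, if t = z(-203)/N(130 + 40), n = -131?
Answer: 5398379/170 ≈ 31755.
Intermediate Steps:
z(Y) = -131*Y²
t = -5398379/170 (t = (-131*(-203)²)/(130 + 40) = -131*41209/170 = -5398379*1/170 = -5398379/170 ≈ -31755.)
-t = -1*(-5398379/170) = 5398379/170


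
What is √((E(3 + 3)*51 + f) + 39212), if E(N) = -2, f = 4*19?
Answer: 3*√4354 ≈ 197.95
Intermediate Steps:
f = 76
√((E(3 + 3)*51 + f) + 39212) = √((-2*51 + 76) + 39212) = √((-102 + 76) + 39212) = √(-26 + 39212) = √39186 = 3*√4354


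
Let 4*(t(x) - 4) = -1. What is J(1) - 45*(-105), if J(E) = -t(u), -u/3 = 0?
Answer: 18885/4 ≈ 4721.3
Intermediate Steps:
u = 0 (u = -3*0 = 0)
t(x) = 15/4 (t(x) = 4 + (1/4)*(-1) = 4 - 1/4 = 15/4)
J(E) = -15/4 (J(E) = -1*15/4 = -15/4)
J(1) - 45*(-105) = -15/4 - 45*(-105) = -15/4 + 4725 = 18885/4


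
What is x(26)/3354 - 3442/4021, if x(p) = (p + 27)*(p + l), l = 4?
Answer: -858513/2247739 ≈ -0.38195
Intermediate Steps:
x(p) = (4 + p)*(27 + p) (x(p) = (p + 27)*(p + 4) = (27 + p)*(4 + p) = (4 + p)*(27 + p))
x(26)/3354 - 3442/4021 = (108 + 26**2 + 31*26)/3354 - 3442/4021 = (108 + 676 + 806)*(1/3354) - 3442*1/4021 = 1590*(1/3354) - 3442/4021 = 265/559 - 3442/4021 = -858513/2247739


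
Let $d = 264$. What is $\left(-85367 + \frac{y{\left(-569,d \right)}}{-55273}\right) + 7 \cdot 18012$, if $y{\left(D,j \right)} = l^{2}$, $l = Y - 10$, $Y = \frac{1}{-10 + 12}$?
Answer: $\frac{9002202603}{221092} \approx 40717.0$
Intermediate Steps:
$Y = \frac{1}{2} \approx 0.5$
$l = - \frac{19}{2}$ ($l = \frac{1}{2} - 10 = - \frac{19}{2} \approx -9.5$)
$y{\left(D,j \right)} = \frac{361}{4}$ ($y{\left(D,j \right)} = \left(- \frac{19}{2}\right)^{2} = \frac{361}{4}$)
$\left(-85367 + \frac{y{\left(-569,d \right)}}{-55273}\right) + 7 \cdot 18012 = \left(-85367 + \frac{361}{4 \left(-55273\right)}\right) + 7 \cdot 18012 = \left(-85367 + \frac{361}{4} \left(- \frac{1}{55273}\right)\right) + 126084 = \left(-85367 - \frac{361}{221092}\right) + 126084 = - \frac{18873961125}{221092} + 126084 = \frac{9002202603}{221092}$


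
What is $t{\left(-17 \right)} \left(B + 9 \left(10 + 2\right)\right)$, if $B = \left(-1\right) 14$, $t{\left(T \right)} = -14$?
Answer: $-1316$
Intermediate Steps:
$B = -14$
$t{\left(-17 \right)} \left(B + 9 \left(10 + 2\right)\right) = - 14 \left(-14 + 9 \left(10 + 2\right)\right) = - 14 \left(-14 + 9 \cdot 12\right) = - 14 \left(-14 + 108\right) = \left(-14\right) 94 = -1316$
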